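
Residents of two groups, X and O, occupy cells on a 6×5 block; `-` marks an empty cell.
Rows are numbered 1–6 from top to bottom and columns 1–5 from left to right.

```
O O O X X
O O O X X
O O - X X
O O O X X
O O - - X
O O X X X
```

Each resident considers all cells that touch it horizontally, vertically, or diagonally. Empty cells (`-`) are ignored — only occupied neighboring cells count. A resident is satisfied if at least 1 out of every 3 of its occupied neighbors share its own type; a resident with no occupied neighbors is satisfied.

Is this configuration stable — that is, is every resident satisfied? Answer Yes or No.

(1,1)O 3/3 ✓
(1,2)O 5/5 ✓
(1,3)O 3/5 ✓
(1,4)X 3/5 ✓
(1,5)X 3/3 ✓
(2,1)O 5/5 ✓
(2,2)O 7/7 ✓
(2,3)O 4/7 ✓
(2,4)X 5/7 ✓
(2,5)X 5/5 ✓
(3,1)O 5/5 ✓
(3,2)O 7/7 ✓
(3,4)X 5/7 ✓
(3,5)X 5/5 ✓
(4,1)O 5/5 ✓
(4,2)O 6/6 ✓
(4,3)O 3/5 ✓
(4,4)X 4/5 ✓
(4,5)X 4/4 ✓
(5,1)O 5/5 ✓
(5,2)O 6/7 ✓
(5,5)X 4/4 ✓
(6,1)O 3/3 ✓
(6,2)O 3/4 ✓
(6,3)X 1/3 ✓
(6,4)X 3/3 ✓
(6,5)X 2/2 ✓
All meet the threshold, so the configuration is stable.

Yes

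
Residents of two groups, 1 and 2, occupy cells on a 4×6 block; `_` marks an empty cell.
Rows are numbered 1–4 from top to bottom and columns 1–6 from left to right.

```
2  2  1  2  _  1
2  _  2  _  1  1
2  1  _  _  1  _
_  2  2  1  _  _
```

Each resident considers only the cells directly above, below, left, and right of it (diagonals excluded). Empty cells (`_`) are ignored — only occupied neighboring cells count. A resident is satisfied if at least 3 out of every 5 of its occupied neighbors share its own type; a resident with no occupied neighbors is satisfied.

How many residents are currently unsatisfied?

Row 1: (1,1)2 2/2 ok · (1,2)2 1/2 unhappy · (1,3)1 0/3 unhappy · (1,4)2 0/1 unhappy · (1,6)1 1/1 ok
Row 2: (2,1)2 2/2 ok · (2,3)2 0/1 unhappy · (2,5)1 2/2 ok · (2,6)1 2/2 ok
Row 3: (3,1)2 1/2 unhappy · (3,2)1 0/2 unhappy · (3,5)1 1/1 ok
Row 4: (4,2)2 1/2 unhappy · (4,3)2 1/2 unhappy · (4,4)1 0/1 unhappy
Unsatisfied: (1,2), (1,3), (1,4), (2,3), (3,1), (3,2), (4,2), (4,3), (4,4) — 9 in total.

9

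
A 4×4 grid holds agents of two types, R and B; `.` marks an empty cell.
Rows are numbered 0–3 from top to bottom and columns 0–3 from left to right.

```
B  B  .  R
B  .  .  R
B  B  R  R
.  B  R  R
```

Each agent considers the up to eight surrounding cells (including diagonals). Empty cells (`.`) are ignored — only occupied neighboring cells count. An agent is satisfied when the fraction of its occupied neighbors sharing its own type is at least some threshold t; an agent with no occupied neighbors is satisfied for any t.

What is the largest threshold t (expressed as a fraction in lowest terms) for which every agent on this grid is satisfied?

1/2

(0,0)B 2/2
(0,1)B 2/2
(0,3)R 1/1
(1,0)B 4/4
(1,3)R 3/3
(2,0)B 3/3
(2,1)B 3/5
(2,2)R 4/6
(2,3)R 4/4
(3,1)B 2/4
(3,2)R 3/5
(3,3)R 3/3
The smallest same-type fraction is 2/4 at (3,1), which reduces to 1/2. Any threshold above that leaves this agent unsatisfied.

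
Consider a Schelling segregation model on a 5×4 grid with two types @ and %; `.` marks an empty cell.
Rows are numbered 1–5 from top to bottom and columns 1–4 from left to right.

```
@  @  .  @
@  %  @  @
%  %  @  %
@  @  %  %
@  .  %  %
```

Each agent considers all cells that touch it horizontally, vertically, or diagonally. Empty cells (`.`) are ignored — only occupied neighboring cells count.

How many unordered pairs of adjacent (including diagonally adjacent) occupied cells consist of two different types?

Scan each occupied cell's neighbors to the right and below (and the two forward diagonals) so each pair is counted once.
Row 1: @(1,1)–@(1,2)= @(1,1)–@(2,1)= @(1,1)–%(2,2)≠ @(1,2)–%(2,2)≠ @(1,2)–@(2,3)= @(1,2)–@(2,1)= @(1,4)–@(2,4)= @(1,4)–@(2,3)=  → 2/8 unlike.
Row 2: @(2,1)–%(2,2)≠ @(2,1)–%(3,1)≠ @(2,1)–%(3,2)≠ %(2,2)–@(2,3)≠ %(2,2)–%(3,2)= %(2,2)–@(3,3)≠ %(2,2)–%(3,1)= @(2,3)–@(2,4)= @(2,3)–@(3,3)= @(2,3)–%(3,4)≠ @(2,3)–%(3,2)≠ @(2,4)–%(3,4)≠ @(2,4)–@(3,3)=  → 8/13 unlike.
Row 3: %(3,1)–%(3,2)= %(3,1)–@(4,1)≠ %(3,1)–@(4,2)≠ %(3,2)–@(3,3)≠ %(3,2)–@(4,2)≠ %(3,2)–%(4,3)= %(3,2)–@(4,1)≠ @(3,3)–%(3,4)≠ @(3,3)–%(4,3)≠ @(3,3)–%(4,4)≠ @(3,3)–@(4,2)= %(3,4)–%(4,4)= %(3,4)–%(4,3)=  → 8/13 unlike.
Row 4: @(4,1)–@(4,2)= @(4,1)–@(5,1)= @(4,2)–%(4,3)≠ @(4,2)–%(5,3)≠ @(4,2)–@(5,1)= %(4,3)–%(4,4)= %(4,3)–%(5,3)= %(4,3)–%(5,4)= %(4,4)–%(5,4)= %(4,4)–%(5,3)=  → 2/10 unlike.
Row 5: %(5,3)–%(5,4)=  → 0/1 unlike.
Total adjacent occupied pairs: 45; unlike-type pairs: 20.

20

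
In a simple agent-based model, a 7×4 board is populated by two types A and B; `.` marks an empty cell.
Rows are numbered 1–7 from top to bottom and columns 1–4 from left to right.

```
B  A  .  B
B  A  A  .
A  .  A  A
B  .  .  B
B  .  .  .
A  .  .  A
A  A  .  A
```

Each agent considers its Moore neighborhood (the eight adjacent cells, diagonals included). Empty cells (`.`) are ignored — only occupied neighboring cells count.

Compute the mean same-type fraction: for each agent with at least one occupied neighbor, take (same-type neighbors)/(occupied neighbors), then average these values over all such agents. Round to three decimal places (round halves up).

Row 1: (1,1)B 1/3 · (1,2)A 2/4 · (1,4)B 0/1
Row 2: (2,1)B 1/4 · (2,2)A 4/6 · (2,3)A 4/5
Row 3: (3,1)A 1/3 · (3,3)A 3/4 · (3,4)A 2/3
Row 4: (4,1)B 1/2 · (4,4)B 0/2
Row 5: (5,1)B 1/2
Row 6: (6,1)A 2/3 · (6,4)A 1/1
Row 7: (7,1)A 2/2 · (7,2)A 2/2 · (7,4)A 1/1
Sum over 17 agents: 1/3 + 2/4 + 0/1 + 1/4 + 4/6 + 4/5 + 1/3 + 3/4 + 2/3 + 1/2 + 0/2 + 1/2 + 2/3 + 1/1 + 2/2 + 2/2 + 1/1 = 299/30; mean = 299/30 ÷ 17 = 299/510 = 0.586274… → 0.586.

0.586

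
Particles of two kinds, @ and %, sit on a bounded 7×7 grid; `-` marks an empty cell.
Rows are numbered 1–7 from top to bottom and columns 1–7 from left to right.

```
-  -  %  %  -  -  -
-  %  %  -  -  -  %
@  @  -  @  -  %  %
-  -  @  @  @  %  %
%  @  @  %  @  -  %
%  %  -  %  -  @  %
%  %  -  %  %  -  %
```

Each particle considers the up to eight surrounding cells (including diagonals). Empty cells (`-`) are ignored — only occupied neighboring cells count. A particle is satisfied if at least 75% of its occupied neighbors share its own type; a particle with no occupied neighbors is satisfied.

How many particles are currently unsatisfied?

17

Row 1: (1,3)% 3/3 satisfied · (1,4)% 2/2 satisfied
Row 2: (2,2)% 2/4 not · (2,3)% 3/5 not · (2,7)% 2/2 satisfied
Row 3: (3,1)@ 1/2 not · (3,2)@ 2/4 not · (3,4)@ 3/4 satisfied · (3,6)% 4/5 satisfied · (3,7)% 4/4 satisfied
Row 4: (4,3)@ 5/6 satisfied · (4,4)@ 5/6 satisfied · (4,5)@ 3/6 not · (4,6)% 4/6 not · (4,7)% 4/4 satisfied
Row 5: (5,1)% 2/3 not · (5,2)@ 2/5 not · (5,3)@ 3/6 not · (5,4)% 1/6 not · (5,5)@ 3/6 not · (5,7)% 3/4 satisfied
Row 6: (6,1)% 4/5 satisfied · (6,2)% 4/6 not · (6,4)% 3/5 not · (6,6)@ 1/5 not · (6,7)% 2/3 not
Row 7: (7,1)% 3/3 satisfied · (7,2)% 3/3 satisfied · (7,4)% 2/2 satisfied · (7,5)% 2/3 not · (7,7)% 1/2 not
Unsatisfied: (2,2), (2,3), (3,1), (3,2), (4,5), (4,6), (5,1), (5,2), (5,3), (5,4), (5,5), (6,2), (6,4), (6,6), (6,7), (7,5), (7,7) — 17 in total.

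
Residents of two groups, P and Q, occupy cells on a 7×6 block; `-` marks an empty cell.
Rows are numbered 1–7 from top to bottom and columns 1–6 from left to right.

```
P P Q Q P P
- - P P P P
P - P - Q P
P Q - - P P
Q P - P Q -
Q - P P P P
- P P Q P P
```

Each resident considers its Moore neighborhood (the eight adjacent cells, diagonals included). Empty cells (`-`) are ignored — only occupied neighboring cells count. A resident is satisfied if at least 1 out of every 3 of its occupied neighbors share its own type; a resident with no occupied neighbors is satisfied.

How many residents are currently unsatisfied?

6

Row 1: (1,1)P 1/1 ✓ · (1,2)P 2/3 ✓ · (1,3)Q 1/4 ✗ · (1,4)Q 1/5 ✗ · (1,5)P 4/5 ✓ · (1,6)P 3/3 ✓
Row 2: (2,3)P 3/5 ✓ · (2,4)P 4/7 ✓ · (2,5)P 5/7 ✓ · (2,6)P 4/5 ✓
Row 3: (3,1)P 1/2 ✓ · (3,3)P 2/3 ✓ · (3,5)Q 0/6 ✗ · (3,6)P 4/5 ✓
Row 4: (4,1)P 2/4 ✓ · (4,2)Q 1/5 ✗ · (4,5)P 3/5 ✓ · (4,6)P 2/4 ✓
Row 5: (5,1)Q 2/4 ✓ · (5,2)P 2/5 ✓ · (5,4)P 4/5 ✓ · (5,5)Q 0/6 ✗
Row 6: (6,1)Q 1/3 ✓ · (6,3)P 5/6 ✓ · (6,4)P 5/7 ✓ · (6,5)P 5/7 ✓ · (6,6)P 3/4 ✓
Row 7: (7,2)P 2/3 ✓ · (7,3)P 3/4 ✓ · (7,4)Q 0/5 ✗ · (7,5)P 4/5 ✓ · (7,6)P 3/3 ✓
Unsatisfied: (1,3), (1,4), (3,5), (4,2), (5,5), (7,4) — 6 in total.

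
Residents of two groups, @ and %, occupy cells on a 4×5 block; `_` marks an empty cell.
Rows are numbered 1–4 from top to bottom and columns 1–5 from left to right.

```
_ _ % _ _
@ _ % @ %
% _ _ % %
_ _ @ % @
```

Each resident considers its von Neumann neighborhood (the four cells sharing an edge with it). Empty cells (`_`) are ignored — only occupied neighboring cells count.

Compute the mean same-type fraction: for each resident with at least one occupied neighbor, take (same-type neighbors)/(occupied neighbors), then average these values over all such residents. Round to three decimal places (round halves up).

0.333

(1,3)% 1/1
(2,1)@ 0/1
(2,3)% 1/2
(2,4)@ 0/3
(2,5)% 1/2
(3,1)% 0/1
(3,4)% 2/3
(3,5)% 2/3
(4,3)@ 0/1
(4,4)% 1/3
(4,5)@ 0/2
Sum over 11 residents: 1/1 + 0/1 + 1/2 + 0/3 + 1/2 + 0/1 + 2/3 + 2/3 + 0/1 + 1/3 + 0/2 = 11/3; mean = 11/3 ÷ 11 = 1/3 = 0.333333… → 0.333.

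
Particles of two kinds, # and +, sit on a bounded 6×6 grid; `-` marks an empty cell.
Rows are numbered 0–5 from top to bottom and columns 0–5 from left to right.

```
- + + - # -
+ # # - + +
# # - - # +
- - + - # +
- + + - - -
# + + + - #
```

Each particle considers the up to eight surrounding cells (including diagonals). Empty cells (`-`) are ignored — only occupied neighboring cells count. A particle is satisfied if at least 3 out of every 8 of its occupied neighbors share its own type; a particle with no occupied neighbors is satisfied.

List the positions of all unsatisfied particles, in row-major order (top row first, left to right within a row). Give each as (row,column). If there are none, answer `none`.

Row 0: (0,1)+ 2/4 ✓ · (0,2)+ 1/3 ✗ · (0,4)# 0/2 ✗
Row 1: (1,0)+ 1/4 ✗ · (1,1)# 3/6 ✓ · (1,2)# 2/4 ✓ · (1,4)+ 2/4 ✓ · (1,5)+ 2/4 ✓
Row 2: (2,0)# 2/3 ✓ · (2,1)# 3/5 ✓ · (2,4)# 1/5 ✗ · (2,5)+ 3/5 ✓
Row 3: (3,2)+ 2/3 ✓ · (3,4)# 1/3 ✗ · (3,5)+ 1/3 ✗
Row 4: (4,1)+ 4/5 ✓ · (4,2)+ 5/5 ✓
Row 5: (5,0)# 0/2 ✗ · (5,1)+ 3/4 ✓ · (5,2)+ 4/4 ✓ · (5,3)+ 2/2 ✓ · (5,5)# 0/0 ✓

(0,2), (0,4), (1,0), (2,4), (3,4), (3,5), (5,0)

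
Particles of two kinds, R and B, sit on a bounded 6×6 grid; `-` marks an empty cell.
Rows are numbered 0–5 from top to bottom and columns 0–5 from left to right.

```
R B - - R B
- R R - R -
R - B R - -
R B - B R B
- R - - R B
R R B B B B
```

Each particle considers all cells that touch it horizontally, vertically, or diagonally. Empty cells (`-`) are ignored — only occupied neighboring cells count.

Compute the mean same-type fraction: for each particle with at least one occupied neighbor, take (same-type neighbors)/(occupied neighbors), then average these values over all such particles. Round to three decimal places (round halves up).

(0,0)R 1/2
(0,1)B 0/3
(0,4)R 1/2
(0,5)B 0/2
(1,1)R 3/5
(1,2)R 2/4
(1,4)R 2/3
(2,0)R 2/3
(2,2)B 2/5
(2,3)R 3/5
(3,0)R 2/3
(3,1)B 1/4
(3,3)B 1/4
(3,4)R 2/5
(3,5)B 1/3
(4,1)R 3/5
(4,4)R 1/7
(4,5)B 3/5
(5,0)R 2/2
(5,1)R 2/3
(5,2)B 1/3
(5,3)B 2/3
(5,4)B 3/4
(5,5)B 2/3
Sum over 24 particles: 1/2 + 0/3 + 1/2 + 0/2 + 3/5 + 2/4 + 2/3 + 2/3 + 2/5 + 3/5 + 2/3 + 1/4 + 1/4 + 2/5 + 1/3 + 3/5 + 1/7 + 3/5 + 2/2 + 2/3 + 1/3 + 2/3 + 3/4 + 2/3 = 4939/420; mean = 4939/420 ÷ 24 = 4939/10080 = 0.489980… → 0.490.

0.490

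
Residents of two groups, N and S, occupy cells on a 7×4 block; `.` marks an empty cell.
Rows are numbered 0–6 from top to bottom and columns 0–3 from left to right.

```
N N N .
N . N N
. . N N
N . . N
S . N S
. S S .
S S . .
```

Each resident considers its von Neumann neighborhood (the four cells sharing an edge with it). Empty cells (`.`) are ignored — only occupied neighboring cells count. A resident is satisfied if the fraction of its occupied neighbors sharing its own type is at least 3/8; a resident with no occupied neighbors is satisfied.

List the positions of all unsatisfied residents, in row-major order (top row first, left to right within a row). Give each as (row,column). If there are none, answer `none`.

(3,0), (4,0), (4,2), (4,3)

(0,0)N 2/2 ✓
(0,1)N 2/2 ✓
(0,2)N 2/2 ✓
(1,0)N 1/1 ✓
(1,2)N 3/3 ✓
(1,3)N 2/2 ✓
(2,2)N 2/2 ✓
(2,3)N 3/3 ✓
(3,0)N 0/1 ✗
(3,3)N 1/2 ✓
(4,0)S 0/1 ✗
(4,2)N 0/2 ✗
(4,3)S 0/2 ✗
(5,1)S 2/2 ✓
(5,2)S 1/2 ✓
(6,0)S 1/1 ✓
(6,1)S 2/2 ✓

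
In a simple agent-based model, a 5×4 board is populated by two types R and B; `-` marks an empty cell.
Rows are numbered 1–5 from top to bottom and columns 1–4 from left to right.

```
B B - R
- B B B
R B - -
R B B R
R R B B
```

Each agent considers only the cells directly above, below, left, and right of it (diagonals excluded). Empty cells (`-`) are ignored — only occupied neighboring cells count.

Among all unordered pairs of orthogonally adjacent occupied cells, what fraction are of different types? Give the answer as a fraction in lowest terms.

Scan each occupied cell's neighbors to the right and below so each pair is counted once.
Row 1: B(1,1)–B(1,2)= B(1,2)–B(2,2)= R(1,4)–B(2,4)≠  → 1/3 unlike.
Row 2: B(2,2)–B(2,3)= B(2,2)–B(3,2)= B(2,3)–B(2,4)=  → 0/3 unlike.
Row 3: R(3,1)–B(3,2)≠ R(3,1)–R(4,1)= B(3,2)–B(4,2)=  → 1/3 unlike.
Row 4: R(4,1)–B(4,2)≠ R(4,1)–R(5,1)= B(4,2)–B(4,3)= B(4,2)–R(5,2)≠ B(4,3)–R(4,4)≠ B(4,3)–B(5,3)= R(4,4)–B(5,4)≠  → 4/7 unlike.
Row 5: R(5,1)–R(5,2)= R(5,2)–B(5,3)≠ B(5,3)–B(5,4)=  → 1/3 unlike.
Total adjacent occupied pairs: 19; unlike-type pairs: 7.
7/19 is already in lowest terms.

7/19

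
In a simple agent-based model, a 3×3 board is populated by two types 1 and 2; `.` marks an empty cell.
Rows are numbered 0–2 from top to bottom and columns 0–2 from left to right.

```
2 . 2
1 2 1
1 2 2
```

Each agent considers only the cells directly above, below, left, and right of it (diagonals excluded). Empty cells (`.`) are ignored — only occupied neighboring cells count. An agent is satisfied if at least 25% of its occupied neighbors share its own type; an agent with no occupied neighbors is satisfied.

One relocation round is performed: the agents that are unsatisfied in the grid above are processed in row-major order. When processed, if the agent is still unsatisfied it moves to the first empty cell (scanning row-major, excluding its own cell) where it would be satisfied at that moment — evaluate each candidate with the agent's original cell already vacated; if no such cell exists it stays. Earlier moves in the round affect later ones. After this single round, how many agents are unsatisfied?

0

Initially unsatisfied (in order): (0,0), (0,2), (1,2).
  (0,0) → (0,1).
  (0,2): now satisfied by earlier moves; stays.
  (1,2) → (0,0).
Resulting grid:
1 2 2
1 2 .
1 2 2
All satisfied now.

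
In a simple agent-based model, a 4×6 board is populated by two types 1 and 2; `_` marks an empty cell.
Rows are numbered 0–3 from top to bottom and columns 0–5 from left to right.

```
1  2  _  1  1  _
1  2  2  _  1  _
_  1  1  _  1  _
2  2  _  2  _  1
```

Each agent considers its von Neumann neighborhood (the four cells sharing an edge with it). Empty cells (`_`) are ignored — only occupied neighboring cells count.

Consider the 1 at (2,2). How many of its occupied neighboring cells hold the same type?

Occupied neighbors of (2,2): (1,2)=2, (2,1)=1.
Same type (1): 1 of 2.

1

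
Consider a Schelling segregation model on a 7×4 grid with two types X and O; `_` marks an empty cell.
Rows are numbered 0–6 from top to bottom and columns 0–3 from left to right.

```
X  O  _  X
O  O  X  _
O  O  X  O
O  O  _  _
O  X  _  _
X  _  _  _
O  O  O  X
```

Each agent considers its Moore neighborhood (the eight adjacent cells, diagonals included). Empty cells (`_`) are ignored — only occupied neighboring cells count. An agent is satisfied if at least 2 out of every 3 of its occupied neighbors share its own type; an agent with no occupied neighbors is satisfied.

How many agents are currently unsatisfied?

12

Row 0: (0,0)X 0/3 not · (0,1)O 2/4 not · (0,3)X 1/1 satisfied
Row 1: (1,0)O 4/5 satisfied · (1,1)O 4/7 not · (1,2)X 2/6 not
Row 2: (2,0)O 5/5 satisfied · (2,1)O 5/7 satisfied · (2,2)X 1/5 not · (2,3)O 0/2 not
Row 3: (3,0)O 4/5 satisfied · (3,1)O 4/6 satisfied
Row 4: (4,0)O 2/4 not · (4,1)X 1/4 not
Row 5: (5,0)X 1/4 not
Row 6: (6,0)O 1/2 not · (6,1)O 2/3 satisfied · (6,2)O 1/2 not · (6,3)X 0/1 not
Unsatisfied: (0,0), (0,1), (1,1), (1,2), (2,2), (2,3), (4,0), (4,1), (5,0), (6,0), (6,2), (6,3) — 12 in total.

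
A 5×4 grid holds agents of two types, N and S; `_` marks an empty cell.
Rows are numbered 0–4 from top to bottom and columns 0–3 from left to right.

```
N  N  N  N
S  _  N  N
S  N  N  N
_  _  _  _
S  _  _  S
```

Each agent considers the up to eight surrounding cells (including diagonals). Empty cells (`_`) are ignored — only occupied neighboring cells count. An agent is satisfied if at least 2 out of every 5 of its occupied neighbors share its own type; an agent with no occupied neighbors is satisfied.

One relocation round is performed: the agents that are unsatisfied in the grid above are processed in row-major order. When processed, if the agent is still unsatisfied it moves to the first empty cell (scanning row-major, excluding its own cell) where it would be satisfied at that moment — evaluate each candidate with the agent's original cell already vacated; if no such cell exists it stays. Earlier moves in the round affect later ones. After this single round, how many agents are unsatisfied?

Initially unsatisfied (in order): (1,0).
  (1,0) → (3,0).
Resulting grid:
N N N N
_ _ N N
S N N N
S _ _ _
S _ _ S
All satisfied now.

0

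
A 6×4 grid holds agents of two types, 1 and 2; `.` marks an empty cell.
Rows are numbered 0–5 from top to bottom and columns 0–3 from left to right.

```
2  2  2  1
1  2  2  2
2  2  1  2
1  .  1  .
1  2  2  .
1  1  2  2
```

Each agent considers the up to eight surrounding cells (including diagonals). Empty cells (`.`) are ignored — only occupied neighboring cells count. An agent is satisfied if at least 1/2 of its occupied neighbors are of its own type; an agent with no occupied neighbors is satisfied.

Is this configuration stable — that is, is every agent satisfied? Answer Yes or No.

No

(0,0)2 2/3 ✓
(0,1)2 4/5 ✓
(0,2)2 4/5 ✓
(0,3)1 0/3 ✗
(1,0)1 0/5 ✗
(1,1)2 6/8 ✓
(1,2)2 6/8 ✓
(1,3)2 3/5 ✓
(2,0)2 2/4 ✓
(2,1)2 3/7 ✗
(2,2)1 1/6 ✗
(2,3)2 2/4 ✓
(3,0)1 1/4 ✗
(3,2)1 1/5 ✗
(4,0)1 3/4 ✓
(4,1)2 2/7 ✗
(4,2)2 3/5 ✓
(5,0)1 2/3 ✓
(5,1)1 2/5 ✗
(5,2)2 3/4 ✓
(5,3)2 2/2 ✓
For instance (0,3) has only 0/3 same-type neighbors, below 1/2.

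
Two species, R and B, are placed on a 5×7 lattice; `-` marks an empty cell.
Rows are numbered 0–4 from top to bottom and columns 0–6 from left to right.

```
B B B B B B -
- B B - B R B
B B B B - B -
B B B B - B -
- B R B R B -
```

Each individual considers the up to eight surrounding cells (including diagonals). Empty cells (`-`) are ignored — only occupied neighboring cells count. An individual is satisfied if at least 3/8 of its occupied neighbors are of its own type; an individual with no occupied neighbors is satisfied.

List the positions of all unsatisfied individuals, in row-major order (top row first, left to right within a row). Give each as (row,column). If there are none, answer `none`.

(0,0)B 2/2 satisfied
(0,1)B 4/4 satisfied
(0,2)B 4/4 satisfied
(0,3)B 4/4 satisfied
(0,4)B 3/4 satisfied
(0,5)B 3/4 satisfied
(1,1)B 7/7 satisfied
(1,2)B 7/7 satisfied
(1,4)B 5/6 satisfied
(1,5)R 0/5 not
(1,6)B 2/3 satisfied
(2,0)B 4/4 satisfied
(2,1)B 7/7 satisfied
(2,2)B 7/7 satisfied
(2,3)B 5/5 satisfied
(2,5)B 3/4 satisfied
(3,0)B 4/4 satisfied
(3,1)B 6/7 satisfied
(3,2)B 7/8 satisfied
(3,3)B 4/6 satisfied
(3,5)B 2/3 satisfied
(4,1)B 3/4 satisfied
(4,2)R 0/5 not
(4,3)B 2/4 satisfied
(4,4)R 0/4 not
(4,5)B 1/2 satisfied

(1,5), (4,2), (4,4)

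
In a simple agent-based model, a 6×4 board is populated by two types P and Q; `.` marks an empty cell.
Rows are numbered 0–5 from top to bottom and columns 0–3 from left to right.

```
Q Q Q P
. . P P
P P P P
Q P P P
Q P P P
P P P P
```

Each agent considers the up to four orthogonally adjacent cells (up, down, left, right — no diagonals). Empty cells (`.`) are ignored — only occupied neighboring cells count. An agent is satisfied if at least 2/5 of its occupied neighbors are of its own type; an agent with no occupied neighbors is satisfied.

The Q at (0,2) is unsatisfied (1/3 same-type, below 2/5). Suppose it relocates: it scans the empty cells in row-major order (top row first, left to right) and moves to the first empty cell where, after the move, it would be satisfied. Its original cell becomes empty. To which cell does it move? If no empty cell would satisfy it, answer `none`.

(1,0)

Vacating (0,2). Empty cells in order:
  (1,0): 1/2 same-type → satisfied — stop here.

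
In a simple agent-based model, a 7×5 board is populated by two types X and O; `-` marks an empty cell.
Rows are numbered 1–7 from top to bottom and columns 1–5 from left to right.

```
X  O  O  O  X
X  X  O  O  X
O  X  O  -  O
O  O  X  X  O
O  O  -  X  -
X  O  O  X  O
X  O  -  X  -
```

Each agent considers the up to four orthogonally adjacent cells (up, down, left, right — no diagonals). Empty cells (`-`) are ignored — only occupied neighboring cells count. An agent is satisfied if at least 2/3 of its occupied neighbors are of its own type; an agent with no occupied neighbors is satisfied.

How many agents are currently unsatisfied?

Row 1: (1,1)X 1/2 ✗ · (1,2)O 1/3 ✗ · (1,3)O 3/3 ✓ · (1,4)O 2/3 ✓ · (1,5)X 1/2 ✗
Row 2: (2,1)X 2/3 ✓ · (2,2)X 2/4 ✗ · (2,3)O 3/4 ✓ · (2,4)O 2/3 ✓ · (2,5)X 1/3 ✗
Row 3: (3,1)O 1/3 ✗ · (3,2)X 1/4 ✗ · (3,3)O 1/3 ✗ · (3,5)O 1/2 ✗
Row 4: (4,1)O 3/3 ✓ · (4,2)O 2/4 ✗ · (4,3)X 1/3 ✗ · (4,4)X 2/3 ✓ · (4,5)O 1/2 ✗
Row 5: (5,1)O 2/3 ✓ · (5,2)O 3/3 ✓ · (5,4)X 2/2 ✓
Row 6: (6,1)X 1/3 ✗ · (6,2)O 3/4 ✓ · (6,3)O 1/2 ✗ · (6,4)X 2/4 ✗ · (6,5)O 0/1 ✗
Row 7: (7,1)X 1/2 ✗ · (7,2)O 1/2 ✗ · (7,4)X 1/1 ✓
Unsatisfied: (1,1), (1,2), (1,5), (2,2), (2,5), (3,1), (3,2), (3,3), (3,5), (4,2), (4,3), (4,5), (6,1), (6,3), (6,4), (6,5), (7,1), (7,2) — 18 in total.

18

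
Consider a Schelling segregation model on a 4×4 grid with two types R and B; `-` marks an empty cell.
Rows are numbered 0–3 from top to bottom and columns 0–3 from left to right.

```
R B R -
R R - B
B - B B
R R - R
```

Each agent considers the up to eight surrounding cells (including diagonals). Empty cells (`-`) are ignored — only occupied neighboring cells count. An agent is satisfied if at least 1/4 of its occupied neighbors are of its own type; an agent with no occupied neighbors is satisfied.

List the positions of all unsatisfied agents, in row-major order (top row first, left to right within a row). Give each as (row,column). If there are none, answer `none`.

(0,1), (2,0), (3,3)

Row 0: (0,0)R 2/3 ✓ · (0,1)B 0/4 ✗ · (0,2)R 1/3 ✓
Row 1: (1,0)R 2/4 ✓ · (1,1)R 3/6 ✓ · (1,3)B 2/3 ✓
Row 2: (2,0)B 0/4 ✗ · (2,2)B 2/5 ✓ · (2,3)B 2/3 ✓
Row 3: (3,0)R 1/2 ✓ · (3,1)R 1/3 ✓ · (3,3)R 0/2 ✗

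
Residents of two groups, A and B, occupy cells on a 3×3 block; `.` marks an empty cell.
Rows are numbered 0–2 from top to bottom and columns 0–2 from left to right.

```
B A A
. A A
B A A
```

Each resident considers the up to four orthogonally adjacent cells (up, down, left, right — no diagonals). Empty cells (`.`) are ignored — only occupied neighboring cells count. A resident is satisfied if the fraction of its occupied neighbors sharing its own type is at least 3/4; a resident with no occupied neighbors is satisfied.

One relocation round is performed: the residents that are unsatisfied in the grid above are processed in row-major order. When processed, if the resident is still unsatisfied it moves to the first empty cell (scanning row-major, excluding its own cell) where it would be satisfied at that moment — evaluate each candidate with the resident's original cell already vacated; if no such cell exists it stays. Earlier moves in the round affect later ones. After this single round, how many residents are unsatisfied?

Initially unsatisfied (in order): (0,0), (0,1), (2,0), (2,1).
  (0,0): no empty cell satisfies it; stays.
  (0,1): no empty cell satisfies it; stays.
  (2,0): no empty cell satisfies it; stays.
  (2,1): no empty cell satisfies it; stays.
Resulting grid:
B A A
. A A
B A A
Unsatisfied now: (0,0), (0,1), (2,0), (2,1).

4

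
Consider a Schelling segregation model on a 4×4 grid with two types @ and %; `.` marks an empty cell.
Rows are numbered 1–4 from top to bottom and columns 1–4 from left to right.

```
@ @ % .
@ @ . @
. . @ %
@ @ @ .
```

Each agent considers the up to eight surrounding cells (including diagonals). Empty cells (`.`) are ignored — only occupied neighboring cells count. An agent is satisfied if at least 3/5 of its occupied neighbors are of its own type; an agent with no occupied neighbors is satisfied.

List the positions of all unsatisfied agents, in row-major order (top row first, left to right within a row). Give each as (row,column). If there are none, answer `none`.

Row 1: (1,1)@ 3/3 satisfied · (1,2)@ 3/4 satisfied · (1,3)% 0/3 not
Row 2: (2,1)@ 3/3 satisfied · (2,2)@ 4/5 satisfied · (2,4)@ 1/3 not
Row 3: (3,3)@ 4/5 satisfied · (3,4)% 0/3 not
Row 4: (4,1)@ 1/1 satisfied · (4,2)@ 3/3 satisfied · (4,3)@ 2/3 satisfied

(1,3), (2,4), (3,4)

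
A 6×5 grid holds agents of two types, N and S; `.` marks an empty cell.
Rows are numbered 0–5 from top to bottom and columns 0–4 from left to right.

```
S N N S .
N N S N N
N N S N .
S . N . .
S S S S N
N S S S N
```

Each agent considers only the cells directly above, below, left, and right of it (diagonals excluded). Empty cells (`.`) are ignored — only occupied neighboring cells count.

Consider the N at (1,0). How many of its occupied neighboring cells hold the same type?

Occupied neighbors of (1,0): (0,0)=S, (2,0)=N, (1,1)=N.
Same type (N): 2 of 3.

2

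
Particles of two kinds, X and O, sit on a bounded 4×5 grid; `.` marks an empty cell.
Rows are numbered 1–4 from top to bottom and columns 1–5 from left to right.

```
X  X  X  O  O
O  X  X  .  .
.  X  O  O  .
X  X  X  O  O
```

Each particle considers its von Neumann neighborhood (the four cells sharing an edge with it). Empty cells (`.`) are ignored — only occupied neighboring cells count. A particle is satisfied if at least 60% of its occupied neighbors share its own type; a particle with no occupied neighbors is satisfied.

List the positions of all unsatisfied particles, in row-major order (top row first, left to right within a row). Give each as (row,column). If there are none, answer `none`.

(1,1), (1,4), (2,1), (3,3), (4,3)

Row 1: (1,1)X 1/2 ✗ · (1,2)X 3/3 ✓ · (1,3)X 2/3 ✓ · (1,4)O 1/2 ✗ · (1,5)O 1/1 ✓
Row 2: (2,1)O 0/2 ✗ · (2,2)X 3/4 ✓ · (2,3)X 2/3 ✓
Row 3: (3,2)X 2/3 ✓ · (3,3)O 1/4 ✗ · (3,4)O 2/2 ✓
Row 4: (4,1)X 1/1 ✓ · (4,2)X 3/3 ✓ · (4,3)X 1/3 ✗ · (4,4)O 2/3 ✓ · (4,5)O 1/1 ✓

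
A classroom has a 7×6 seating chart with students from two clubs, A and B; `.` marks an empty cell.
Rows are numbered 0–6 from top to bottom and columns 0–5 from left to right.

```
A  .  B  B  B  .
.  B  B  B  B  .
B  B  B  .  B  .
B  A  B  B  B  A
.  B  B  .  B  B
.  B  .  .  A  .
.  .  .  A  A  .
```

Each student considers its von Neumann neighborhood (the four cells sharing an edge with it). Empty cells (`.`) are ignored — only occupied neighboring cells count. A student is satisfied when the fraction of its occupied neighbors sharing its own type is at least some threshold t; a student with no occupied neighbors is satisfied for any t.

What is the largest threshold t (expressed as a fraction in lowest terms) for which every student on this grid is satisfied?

0/1

Row 0: (0,0)A — no occupied neighbors · (0,2)B 2/2 · (0,3)B 3/3 · (0,4)B 2/2
Row 1: (1,1)B 2/2 · (1,2)B 4/4 · (1,3)B 3/3 · (1,4)B 3/3
Row 2: (2,0)B 2/2 · (2,1)B 3/4 · (2,2)B 3/3 · (2,4)B 2/2
Row 3: (3,0)B 1/2 · (3,1)A 0/4 · (3,2)B 3/4 · (3,3)B 2/2 · (3,4)B 3/4 · (3,5)A 0/2
Row 4: (4,1)B 2/3 · (4,2)B 2/2 · (4,4)B 2/3 · (4,5)B 1/2
Row 5: (5,1)B 1/1 · (5,4)A 1/2
Row 6: (6,3)A 1/1 · (6,4)A 2/2
The smallest same-type fraction is 0/4 at (3,1), which reduces to 0/1. Any threshold above that leaves this student unsatisfied.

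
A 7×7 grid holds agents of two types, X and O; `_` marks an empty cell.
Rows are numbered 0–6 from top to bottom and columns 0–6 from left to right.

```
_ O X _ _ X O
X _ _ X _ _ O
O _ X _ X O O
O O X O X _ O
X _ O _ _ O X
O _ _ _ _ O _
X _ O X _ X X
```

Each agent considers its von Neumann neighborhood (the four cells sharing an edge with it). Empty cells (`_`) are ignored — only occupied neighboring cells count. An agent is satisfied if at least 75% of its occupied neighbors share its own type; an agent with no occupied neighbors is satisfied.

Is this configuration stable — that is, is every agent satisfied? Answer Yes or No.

(0,1)O 0/1 not
(0,2)X 0/1 not
(0,5)X 0/1 not
(0,6)O 1/2 not
(1,0)X 0/1 not
(1,3)X 0/0 satisfied
(1,6)O 2/2 satisfied
(2,0)O 1/2 not
(2,2)X 1/1 satisfied
(2,4)X 1/2 not
(2,5)O 1/2 not
(2,6)O 3/3 satisfied
(3,0)O 2/3 not
(3,1)O 1/2 not
(3,2)X 1/4 not
(3,3)O 0/2 not
(3,4)X 1/2 not
(3,6)O 1/2 not
(4,0)X 0/2 not
(4,2)O 0/1 not
(4,5)O 1/2 not
(4,6)X 0/2 not
(5,0)O 0/2 not
(5,5)O 1/2 not
(6,0)X 0/1 not
(6,2)O 0/1 not
(6,3)X 0/1 not
(6,5)X 1/2 not
(6,6)X 1/1 satisfied
For instance (0,1) has only 0/1 same-type neighbors, below 3/4.

No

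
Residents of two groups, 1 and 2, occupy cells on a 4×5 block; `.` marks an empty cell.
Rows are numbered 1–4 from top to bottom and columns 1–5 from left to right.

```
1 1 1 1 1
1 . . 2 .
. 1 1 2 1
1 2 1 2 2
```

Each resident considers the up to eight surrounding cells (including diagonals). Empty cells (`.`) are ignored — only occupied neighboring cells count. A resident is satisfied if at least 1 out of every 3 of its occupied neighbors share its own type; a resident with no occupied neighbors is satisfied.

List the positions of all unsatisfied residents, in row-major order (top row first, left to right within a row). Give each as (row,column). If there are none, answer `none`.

Row 1: (1,1)1 2/2 ✓ · (1,2)1 3/3 ✓ · (1,3)1 2/3 ✓ · (1,4)1 2/3 ✓ · (1,5)1 1/2 ✓
Row 2: (2,1)1 3/3 ✓ · (2,4)2 1/6 ✗
Row 3: (3,2)1 4/5 ✓ · (3,3)1 2/6 ✓ · (3,4)2 3/6 ✓ · (3,5)1 0/4 ✗
Row 4: (4,1)1 1/2 ✓ · (4,2)2 0/4 ✗ · (4,3)1 2/5 ✓ · (4,4)2 2/5 ✓ · (4,5)2 2/3 ✓

(2,4), (3,5), (4,2)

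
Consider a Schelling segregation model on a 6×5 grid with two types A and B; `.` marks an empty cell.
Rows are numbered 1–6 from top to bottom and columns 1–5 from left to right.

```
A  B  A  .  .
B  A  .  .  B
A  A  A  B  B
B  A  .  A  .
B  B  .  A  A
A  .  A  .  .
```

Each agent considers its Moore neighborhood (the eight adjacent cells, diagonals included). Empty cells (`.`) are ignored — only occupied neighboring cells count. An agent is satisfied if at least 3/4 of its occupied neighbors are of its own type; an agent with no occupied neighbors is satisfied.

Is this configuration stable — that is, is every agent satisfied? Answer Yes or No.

(1,1)A 1/3 unhappy
(1,2)B 1/4 unhappy
(1,3)A 1/2 unhappy
(2,1)B 1/5 unhappy
(2,2)A 5/7 unhappy
(2,5)B 2/2 ok
(3,1)A 3/5 unhappy
(3,2)A 4/6 unhappy
(3,3)A 4/5 ok
(3,4)B 2/4 unhappy
(3,5)B 2/3 unhappy
(4,1)B 2/5 unhappy
(4,2)A 3/6 unhappy
(4,4)A 3/5 unhappy
(5,1)B 2/4 unhappy
(5,2)B 2/5 unhappy
(5,4)A 3/3 ok
(5,5)A 2/2 ok
(6,1)A 0/2 unhappy
(6,3)A 1/2 unhappy
For instance (1,1) has only 1/3 same-type neighbors, below 3/4.

No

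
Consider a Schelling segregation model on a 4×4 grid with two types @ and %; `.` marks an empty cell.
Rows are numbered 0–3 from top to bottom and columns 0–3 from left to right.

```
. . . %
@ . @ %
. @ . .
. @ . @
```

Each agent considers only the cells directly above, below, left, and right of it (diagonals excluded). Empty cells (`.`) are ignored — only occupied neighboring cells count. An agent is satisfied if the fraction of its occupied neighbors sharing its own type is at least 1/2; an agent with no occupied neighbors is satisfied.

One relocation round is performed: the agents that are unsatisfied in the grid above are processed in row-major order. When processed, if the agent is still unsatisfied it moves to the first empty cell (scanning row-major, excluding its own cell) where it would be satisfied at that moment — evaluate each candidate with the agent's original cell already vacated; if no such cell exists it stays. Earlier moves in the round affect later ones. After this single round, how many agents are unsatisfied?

0

Initially unsatisfied (in order): (1,2).
  (1,2) → (0,0).
Resulting grid:
@ . . %
@ . . %
. @ . .
. @ . @
All satisfied now.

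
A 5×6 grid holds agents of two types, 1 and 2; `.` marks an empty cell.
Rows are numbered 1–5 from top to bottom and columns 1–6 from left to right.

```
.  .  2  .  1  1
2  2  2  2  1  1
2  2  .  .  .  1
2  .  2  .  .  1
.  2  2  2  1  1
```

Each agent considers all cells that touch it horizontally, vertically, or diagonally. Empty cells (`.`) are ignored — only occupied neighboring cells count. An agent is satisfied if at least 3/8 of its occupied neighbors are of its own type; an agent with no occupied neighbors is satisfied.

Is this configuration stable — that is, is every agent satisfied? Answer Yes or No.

Yes

(1,3)2 3/3 satisfied
(1,5)1 3/4 satisfied
(1,6)1 3/3 satisfied
(2,1)2 3/3 satisfied
(2,2)2 5/5 satisfied
(2,3)2 4/4 satisfied
(2,4)2 2/4 satisfied
(2,5)1 4/5 satisfied
(2,6)1 4/4 satisfied
(3,1)2 4/4 satisfied
(3,2)2 6/6 satisfied
(3,6)1 3/3 satisfied
(4,1)2 3/3 satisfied
(4,3)2 4/4 satisfied
(4,6)1 3/3 satisfied
(5,2)2 3/3 satisfied
(5,3)2 3/3 satisfied
(5,4)2 2/3 satisfied
(5,5)1 2/3 satisfied
(5,6)1 2/2 satisfied
All meet the threshold, so the configuration is stable.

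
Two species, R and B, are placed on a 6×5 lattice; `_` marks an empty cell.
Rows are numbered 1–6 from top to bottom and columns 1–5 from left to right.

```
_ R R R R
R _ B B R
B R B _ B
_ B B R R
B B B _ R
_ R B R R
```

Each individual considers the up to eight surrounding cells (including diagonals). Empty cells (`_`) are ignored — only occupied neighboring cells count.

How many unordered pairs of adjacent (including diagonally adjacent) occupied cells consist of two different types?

Scan each occupied cell's neighbors to the right and below (and the two forward diagonals) so each pair is counted once.
Row 1: R(1,2)–R(1,3)= R(1,2)–B(2,3)≠ R(1,2)–R(2,1)= R(1,3)–R(1,4)= R(1,3)–B(2,3)≠ R(1,3)–B(2,4)≠ R(1,4)–R(1,5)= R(1,4)–B(2,4)≠ R(1,4)–R(2,5)= R(1,4)–B(2,3)≠ R(1,5)–R(2,5)= R(1,5)–B(2,4)≠  → 6/12 unlike.
Row 2: R(2,1)–B(3,1)≠ R(2,1)–R(3,2)= B(2,3)–B(2,4)= B(2,3)–B(3,3)= B(2,3)–R(3,2)≠ B(2,4)–R(2,5)≠ B(2,4)–B(3,5)= B(2,4)–B(3,3)= R(2,5)–B(3,5)≠  → 4/9 unlike.
Row 3: B(3,1)–R(3,2)≠ B(3,1)–B(4,2)= R(3,2)–B(3,3)≠ R(3,2)–B(4,2)≠ R(3,2)–B(4,3)≠ B(3,3)–B(4,3)= B(3,3)–R(4,4)≠ B(3,3)–B(4,2)= B(3,5)–R(4,5)≠ B(3,5)–R(4,4)≠  → 7/10 unlike.
Row 4: B(4,2)–B(4,3)= B(4,2)–B(5,2)= B(4,2)–B(5,3)= B(4,2)–B(5,1)= B(4,3)–R(4,4)≠ B(4,3)–B(5,3)= B(4,3)–B(5,2)= R(4,4)–R(4,5)= R(4,4)–R(5,5)= R(4,4)–B(5,3)≠ R(4,5)–R(5,5)=  → 2/11 unlike.
Row 5: B(5,1)–B(5,2)= B(5,1)–R(6,2)≠ B(5,2)–B(5,3)= B(5,2)–R(6,2)≠ B(5,2)–B(6,3)= B(5,3)–B(6,3)= B(5,3)–R(6,4)≠ B(5,3)–R(6,2)≠ R(5,5)–R(6,5)= R(5,5)–R(6,4)=  → 4/10 unlike.
Row 6: R(6,2)–B(6,3)≠ B(6,3)–R(6,4)≠ R(6,4)–R(6,5)=  → 2/3 unlike.
Total adjacent occupied pairs: 55; unlike-type pairs: 25.

25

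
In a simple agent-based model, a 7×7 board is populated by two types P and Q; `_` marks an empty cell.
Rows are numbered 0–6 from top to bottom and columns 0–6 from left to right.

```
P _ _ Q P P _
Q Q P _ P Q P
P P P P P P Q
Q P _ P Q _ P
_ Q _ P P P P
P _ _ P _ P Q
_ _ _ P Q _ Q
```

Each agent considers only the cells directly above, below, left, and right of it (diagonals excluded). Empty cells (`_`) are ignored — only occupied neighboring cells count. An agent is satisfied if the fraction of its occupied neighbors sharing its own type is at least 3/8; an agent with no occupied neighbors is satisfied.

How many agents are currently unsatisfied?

(0,0)P 0/1 ✗
(0,3)Q 0/1 ✗
(0,4)P 2/3 ✓
(0,5)P 1/2 ✓
(1,0)Q 1/3 ✗
(1,1)Q 1/3 ✗
(1,2)P 1/2 ✓
(1,4)P 2/3 ✓
(1,5)Q 0/4 ✗
(1,6)P 0/2 ✗
(2,0)P 1/3 ✗
(2,1)P 3/4 ✓
(2,2)P 3/3 ✓
(2,3)P 3/3 ✓
(2,4)P 3/4 ✓
(2,5)P 1/3 ✗
(2,6)Q 0/3 ✗
(3,0)Q 0/2 ✗
(3,1)P 1/3 ✗
(3,3)P 2/3 ✓
(3,4)Q 0/3 ✗
(3,6)P 1/2 ✓
(4,1)Q 0/1 ✗
(4,3)P 3/3 ✓
(4,4)P 2/3 ✓
(4,5)P 3/3 ✓
(4,6)P 2/3 ✓
(5,0)P 0/0 ✓
(5,3)P 2/2 ✓
(5,5)P 1/2 ✓
(5,6)Q 1/3 ✗
(6,3)P 1/2 ✓
(6,4)Q 0/1 ✗
(6,6)Q 1/1 ✓
Unsatisfied: (0,0), (0,3), (1,0), (1,1), (1,5), (1,6), (2,0), (2,5), (2,6), (3,0), (3,1), (3,4), (4,1), (5,6), (6,4) — 15 in total.

15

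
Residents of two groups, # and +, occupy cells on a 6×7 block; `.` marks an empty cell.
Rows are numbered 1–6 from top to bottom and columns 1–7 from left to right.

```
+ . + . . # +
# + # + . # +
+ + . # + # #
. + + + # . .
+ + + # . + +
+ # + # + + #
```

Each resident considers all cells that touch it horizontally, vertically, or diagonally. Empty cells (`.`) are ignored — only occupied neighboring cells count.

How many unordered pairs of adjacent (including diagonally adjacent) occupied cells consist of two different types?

39

Scan each occupied cell's neighbors to the right and below (and the two forward diagonals) so each pair is counted once.
From row 1: 5 unlike of 10 pairs (running 5/10).
From row 2: 11 unlike of 17 pairs (running 16/27).
From row 3: 5 unlike of 13 pairs (running 21/40).
From row 4: 4 unlike of 13 pairs (running 25/53).
From row 5: 9 unlike of 20 pairs (running 34/73).
From row 6: 5 unlike of 6 pairs (running 39/79).
Total adjacent occupied pairs: 79; unlike-type pairs: 39.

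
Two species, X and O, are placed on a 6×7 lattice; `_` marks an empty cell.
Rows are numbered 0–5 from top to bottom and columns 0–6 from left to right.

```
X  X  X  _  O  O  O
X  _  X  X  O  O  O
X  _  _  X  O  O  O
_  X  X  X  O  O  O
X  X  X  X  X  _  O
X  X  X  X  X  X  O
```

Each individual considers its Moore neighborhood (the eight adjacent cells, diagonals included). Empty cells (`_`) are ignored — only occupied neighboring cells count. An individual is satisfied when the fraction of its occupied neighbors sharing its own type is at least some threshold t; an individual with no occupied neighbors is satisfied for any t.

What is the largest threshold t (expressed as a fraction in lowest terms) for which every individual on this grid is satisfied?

3/7

(0,0)X 2/2
(0,1)X 4/4
(0,2)X 3/3
(0,4)O 3/4
(0,5)O 5/5
(0,6)O 3/3
(1,0)X 3/3
(1,2)X 4/4
(1,3)X 3/6
(1,4)O 5/7
(1,5)O 8/8
(1,6)O 5/5
(2,0)X 2/2
(2,3)X 4/7
(2,4)O 5/8
(2,5)O 8/8
(2,6)O 5/5
(3,1)X 5/5
(3,2)X 6/6
(3,3)X 5/7
(3,4)O 3/7
(3,5)O 6/7
(3,6)O 4/4
(4,0)X 4/4
(4,1)X 7/7
(4,2)X 8/8
(4,3)X 7/8
(4,4)X 5/7
(4,6)O 3/4
(5,0)X 3/3
(5,1)X 5/5
(5,2)X 5/5
(5,3)X 5/5
(5,4)X 4/4
(5,5)X 2/4
(5,6)O 1/2
The smallest same-type fraction is 3/7 at (3,4), which reduces to 3/7. Any threshold above that leaves this individual unsatisfied.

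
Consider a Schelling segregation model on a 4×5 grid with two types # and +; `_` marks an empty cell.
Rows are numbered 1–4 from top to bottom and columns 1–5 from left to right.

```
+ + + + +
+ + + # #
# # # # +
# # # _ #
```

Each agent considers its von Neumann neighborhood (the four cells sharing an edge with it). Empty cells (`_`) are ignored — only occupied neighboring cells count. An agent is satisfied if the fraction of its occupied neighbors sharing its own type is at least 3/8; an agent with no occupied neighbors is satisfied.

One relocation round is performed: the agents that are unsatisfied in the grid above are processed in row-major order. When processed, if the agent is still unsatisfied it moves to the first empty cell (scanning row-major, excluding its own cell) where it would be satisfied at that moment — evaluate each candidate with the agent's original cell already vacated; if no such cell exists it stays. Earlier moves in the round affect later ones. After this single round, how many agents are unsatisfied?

Initially unsatisfied (in order): (2,5), (3,5), (4,5).
  (2,5) → (4,4).
  (3,5) → (2,5).
  (4,5): now satisfied by earlier moves; stays.
Resulting grid:
+ + + + +
+ + + # +
# # # # _
# # # # #
Unsatisfied now: (2,4).

1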